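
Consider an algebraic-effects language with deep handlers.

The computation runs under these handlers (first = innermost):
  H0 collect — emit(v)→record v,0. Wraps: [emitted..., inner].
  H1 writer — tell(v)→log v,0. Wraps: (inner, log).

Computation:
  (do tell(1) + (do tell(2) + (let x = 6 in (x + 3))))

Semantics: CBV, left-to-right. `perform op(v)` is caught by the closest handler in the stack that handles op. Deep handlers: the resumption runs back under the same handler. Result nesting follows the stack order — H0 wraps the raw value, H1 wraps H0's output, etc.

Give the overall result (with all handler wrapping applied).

Answer: ([9], (1, 2))

Step-by-step:
tell(1) @ H1 ⇒ log+=1
tell(2) @ H1 ⇒ log+=2
H0 returns [9]
H1 returns ([9], (1, 2))
= ([9], (1, 2))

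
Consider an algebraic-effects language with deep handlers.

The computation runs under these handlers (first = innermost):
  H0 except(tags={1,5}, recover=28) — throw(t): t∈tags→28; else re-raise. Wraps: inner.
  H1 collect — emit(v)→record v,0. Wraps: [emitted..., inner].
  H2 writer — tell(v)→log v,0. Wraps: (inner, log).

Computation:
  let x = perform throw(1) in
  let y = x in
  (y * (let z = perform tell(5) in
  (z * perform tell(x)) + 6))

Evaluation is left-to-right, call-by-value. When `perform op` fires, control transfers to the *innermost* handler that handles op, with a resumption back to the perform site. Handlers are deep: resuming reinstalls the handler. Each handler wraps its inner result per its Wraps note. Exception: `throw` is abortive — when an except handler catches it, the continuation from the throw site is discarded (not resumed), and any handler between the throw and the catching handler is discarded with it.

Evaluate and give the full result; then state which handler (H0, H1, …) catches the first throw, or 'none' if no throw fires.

Step-by-step:
throw(1) @ H0 caught ⇒ 28
H1 returns [28]
H2 returns ([28], ())
= ([28], ())

Answer: ([28], ()) ; first throw caught by: H0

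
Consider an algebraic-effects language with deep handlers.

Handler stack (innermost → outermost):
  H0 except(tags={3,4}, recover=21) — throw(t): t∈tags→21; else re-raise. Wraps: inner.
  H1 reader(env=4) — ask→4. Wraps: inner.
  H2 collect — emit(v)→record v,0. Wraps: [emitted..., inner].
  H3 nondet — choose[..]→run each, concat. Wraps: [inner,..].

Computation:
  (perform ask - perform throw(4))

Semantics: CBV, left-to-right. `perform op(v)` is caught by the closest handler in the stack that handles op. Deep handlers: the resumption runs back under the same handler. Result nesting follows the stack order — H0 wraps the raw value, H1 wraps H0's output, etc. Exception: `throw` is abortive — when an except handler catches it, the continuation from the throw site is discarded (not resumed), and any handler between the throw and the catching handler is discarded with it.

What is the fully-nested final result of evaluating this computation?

Evaluation trace:
ask @ H1 ⇒ 4
throw(4) @ H0 caught ⇒ 21
H1 returns 21
H2 returns [21]
H3 returns [[21]]
= [[21]]

Answer: [[21]]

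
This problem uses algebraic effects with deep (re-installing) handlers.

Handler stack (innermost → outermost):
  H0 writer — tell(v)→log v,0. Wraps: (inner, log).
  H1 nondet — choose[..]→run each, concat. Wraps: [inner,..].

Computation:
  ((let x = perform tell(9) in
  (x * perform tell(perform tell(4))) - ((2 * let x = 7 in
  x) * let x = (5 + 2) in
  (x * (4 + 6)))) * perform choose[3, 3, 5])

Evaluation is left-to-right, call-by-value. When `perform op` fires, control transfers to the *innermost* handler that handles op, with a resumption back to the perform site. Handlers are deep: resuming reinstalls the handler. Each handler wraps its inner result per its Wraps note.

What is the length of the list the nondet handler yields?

Step-by-step:
tell(9) @ H0 ⇒ log+=9
tell(4) @ H0 ⇒ log+=4
tell(0) @ H0 ⇒ log+=0
choose[3, 3, 5] @ H1
  branch[0] choose=3:
    H0 returns (-2940, (9, 4, 0))
    H1 returns [(-2940, (9, 4, 0))]
  branch[1] choose=3:
    H0 returns (-2940, (9, 4, 0))
    H1 returns [(-2940, (9, 4, 0))]
  branch[2] choose=5:
    H0 returns (-4900, (9, 4, 0))
    H1 returns [(-4900, (9, 4, 0))]
= [(-2940, (9, 4, 0)), (-2940, (9, 4, 0)), (-4900, (9, 4, 0))]

Answer: 3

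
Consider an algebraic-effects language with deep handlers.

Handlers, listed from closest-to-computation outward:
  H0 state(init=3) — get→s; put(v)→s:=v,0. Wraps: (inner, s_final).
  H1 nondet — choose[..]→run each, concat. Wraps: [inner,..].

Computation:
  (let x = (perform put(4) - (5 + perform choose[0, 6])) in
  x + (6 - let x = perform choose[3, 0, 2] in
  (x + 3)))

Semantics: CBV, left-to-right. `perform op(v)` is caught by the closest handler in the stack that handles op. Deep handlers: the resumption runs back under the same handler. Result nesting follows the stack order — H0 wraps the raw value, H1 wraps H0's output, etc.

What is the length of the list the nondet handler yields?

Answer: 6

Working:
put(4) @ H0 ⇒ s:=4
choose[0, 6] @ H1
  branch[0] choose=0:
    choose[3, 0, 2] @ H1
      branch[0] choose=3:
        H0 returns (-5, 4)
        H1 returns [(-5, 4)]
      branch[1] choose=0:
        H0 returns (-2, 4)
        H1 returns [(-2, 4)]
      branch[2] choose=2:
        H0 returns (-4, 4)
        H1 returns [(-4, 4)]
  branch[1] choose=6:
    choose[3, 0, 2] @ H1
      branch[0] choose=3:
        H0 returns (-11, 4)
        H1 returns [(-11, 4)]
      branch[1] choose=0:
        H0 returns (-8, 4)
        H1 returns [(-8, 4)]
      branch[2] choose=2:
        H0 returns (-10, 4)
        H1 returns [(-10, 4)]
= [(-5, 4), (-2, 4), (-4, 4), (-11, 4), (-8, 4), (-10, 4)]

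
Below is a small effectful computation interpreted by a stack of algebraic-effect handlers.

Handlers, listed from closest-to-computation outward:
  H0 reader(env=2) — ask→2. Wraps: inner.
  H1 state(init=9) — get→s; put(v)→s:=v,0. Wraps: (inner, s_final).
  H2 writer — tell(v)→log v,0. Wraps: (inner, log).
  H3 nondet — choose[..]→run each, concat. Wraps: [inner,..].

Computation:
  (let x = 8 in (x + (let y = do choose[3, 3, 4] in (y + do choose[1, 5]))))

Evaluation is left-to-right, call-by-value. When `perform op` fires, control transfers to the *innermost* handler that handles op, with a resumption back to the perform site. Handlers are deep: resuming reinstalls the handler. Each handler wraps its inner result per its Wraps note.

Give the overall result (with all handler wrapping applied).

Answer: [((12, 9), ()), ((16, 9), ()), ((12, 9), ()), ((16, 9), ()), ((13, 9), ()), ((17, 9), ())]

Evaluation trace:
choose[3, 3, 4] @ H3
  branch[0] choose=3:
    choose[1, 5] @ H3
      branch[0] choose=1:
        H0 returns 12
        H1 returns (12, 9)
        H2 returns ((12, 9), ())
        H3 returns [((12, 9), ())]
      branch[1] choose=5:
        H0 returns 16
        H1 returns (16, 9)
        H2 returns ((16, 9), ())
        H3 returns [((16, 9), ())]
  branch[1] choose=3:
    choose[1, 5] @ H3
      branch[0] choose=1:
        H0 returns 12
        H1 returns (12, 9)
        H2 returns ((12, 9), ())
        H3 returns [((12, 9), ())]
      branch[1] choose=5:
        H0 returns 16
        H1 returns (16, 9)
        H2 returns ((16, 9), ())
        H3 returns [((16, 9), ())]
  branch[2] choose=4:
    choose[1, 5] @ H3
      branch[0] choose=1:
        H0 returns 13
        H1 returns (13, 9)
        H2 returns ((13, 9), ())
        H3 returns [((13, 9), ())]
      branch[1] choose=5:
        H0 returns 17
        H1 returns (17, 9)
        H2 returns ((17, 9), ())
        H3 returns [((17, 9), ())]
= [((12, 9), ()), ((16, 9), ()), ((12, 9), ()), ((16, 9), ()), ((13, 9), ()), ((17, 9), ())]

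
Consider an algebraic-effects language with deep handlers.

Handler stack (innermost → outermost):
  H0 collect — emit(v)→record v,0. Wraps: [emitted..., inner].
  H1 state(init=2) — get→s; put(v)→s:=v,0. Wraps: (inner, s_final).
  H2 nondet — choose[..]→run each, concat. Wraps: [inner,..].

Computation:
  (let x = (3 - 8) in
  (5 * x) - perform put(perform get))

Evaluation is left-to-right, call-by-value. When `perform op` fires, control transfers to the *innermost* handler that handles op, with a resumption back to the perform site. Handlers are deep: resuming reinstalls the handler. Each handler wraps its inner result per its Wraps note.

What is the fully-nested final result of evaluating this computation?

Answer: [([-25], 2)]

Step-by-step:
get @ H1 ⇒ 2
put(2) @ H1 ⇒ s:=2
H0 returns [-25]
H1 returns ([-25], 2)
H2 returns [([-25], 2)]
= [([-25], 2)]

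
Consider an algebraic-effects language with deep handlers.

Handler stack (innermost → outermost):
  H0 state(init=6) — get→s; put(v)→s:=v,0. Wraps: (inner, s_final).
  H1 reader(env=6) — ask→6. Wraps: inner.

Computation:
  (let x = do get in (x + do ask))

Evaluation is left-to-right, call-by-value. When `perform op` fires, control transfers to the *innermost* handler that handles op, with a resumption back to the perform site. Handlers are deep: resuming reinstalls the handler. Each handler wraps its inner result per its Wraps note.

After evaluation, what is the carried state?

Answer: 6

Evaluation trace:
get @ H0 ⇒ 6
ask @ H1 ⇒ 6
H0 returns (12, 6)
H1 returns (12, 6)
= (12, 6)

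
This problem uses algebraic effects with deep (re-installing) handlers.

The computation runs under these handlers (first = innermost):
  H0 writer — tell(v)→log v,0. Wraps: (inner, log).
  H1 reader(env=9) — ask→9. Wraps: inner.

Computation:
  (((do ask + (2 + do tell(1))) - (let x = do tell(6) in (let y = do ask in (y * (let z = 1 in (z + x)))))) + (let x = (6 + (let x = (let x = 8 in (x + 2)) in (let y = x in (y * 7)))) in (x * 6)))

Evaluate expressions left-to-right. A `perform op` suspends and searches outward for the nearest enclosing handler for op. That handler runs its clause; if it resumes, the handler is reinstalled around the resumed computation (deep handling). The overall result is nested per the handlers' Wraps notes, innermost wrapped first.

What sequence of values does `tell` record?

Answer: (1, 6)

Evaluation trace:
ask @ H1 ⇒ 9
tell(1) @ H0 ⇒ log+=1
tell(6) @ H0 ⇒ log+=6
ask @ H1 ⇒ 9
H0 returns (458, (1, 6))
H1 returns (458, (1, 6))
= (458, (1, 6))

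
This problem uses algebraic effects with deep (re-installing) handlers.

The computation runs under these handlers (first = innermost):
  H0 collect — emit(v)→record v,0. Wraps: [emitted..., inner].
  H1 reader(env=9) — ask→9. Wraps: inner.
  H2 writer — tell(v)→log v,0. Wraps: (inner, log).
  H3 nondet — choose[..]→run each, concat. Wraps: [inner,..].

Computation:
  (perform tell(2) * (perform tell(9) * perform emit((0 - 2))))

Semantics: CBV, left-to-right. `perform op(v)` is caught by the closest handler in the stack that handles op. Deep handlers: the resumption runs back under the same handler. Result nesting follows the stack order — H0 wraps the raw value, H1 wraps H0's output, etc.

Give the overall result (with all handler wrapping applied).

Step-by-step:
tell(2) @ H2 ⇒ log+=2
tell(9) @ H2 ⇒ log+=9
emit(-2) @ H0 ⇒ out+=-2
H0 returns [-2, 0]
H1 returns [-2, 0]
H2 returns ([-2, 0], (2, 9))
H3 returns [([-2, 0], (2, 9))]
= [([-2, 0], (2, 9))]

Answer: [([-2, 0], (2, 9))]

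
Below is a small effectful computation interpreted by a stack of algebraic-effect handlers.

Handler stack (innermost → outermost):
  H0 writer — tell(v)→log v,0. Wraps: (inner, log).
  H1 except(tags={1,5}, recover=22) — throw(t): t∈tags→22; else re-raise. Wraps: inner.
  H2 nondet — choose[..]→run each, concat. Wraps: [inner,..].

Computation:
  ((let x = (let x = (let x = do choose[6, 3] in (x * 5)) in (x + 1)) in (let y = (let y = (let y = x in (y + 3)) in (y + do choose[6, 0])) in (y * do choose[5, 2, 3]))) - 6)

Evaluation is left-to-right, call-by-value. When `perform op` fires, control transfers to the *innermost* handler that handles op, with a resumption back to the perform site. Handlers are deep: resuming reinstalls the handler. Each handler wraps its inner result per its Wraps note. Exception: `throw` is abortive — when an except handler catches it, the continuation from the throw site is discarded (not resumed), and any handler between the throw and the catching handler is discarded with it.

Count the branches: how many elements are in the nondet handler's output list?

Answer: 12

Working:
choose[6, 3] @ H2
  branch[0] choose=6:
    choose[6, 0] @ H2
      branch[0] choose=6:
        choose[5, 2, 3] @ H2
          branch[0] choose=5:
            H0 returns (194, ())
            H1 returns (194, ())
            H2 returns [(194, ())]
          branch[1] choose=2:
            H0 returns (74, ())
            H1 returns (74, ())
            H2 returns [(74, ())]
          branch[2] choose=3:
            H0 returns (114, ())
            H1 returns (114, ())
            H2 returns [(114, ())]
      branch[1] choose=0:
        choose[5, 2, 3] @ H2
          branch[0] choose=5:
            H0 returns (164, ())
            H1 returns (164, ())
            H2 returns [(164, ())]
          branch[1] choose=2:
            H0 returns (62, ())
            H1 returns (62, ())
            H2 returns [(62, ())]
          branch[2] choose=3:
            H0 returns (96, ())
            H1 returns (96, ())
            H2 returns [(96, ())]
  branch[1] choose=3:
    choose[6, 0] @ H2
      branch[0] choose=6:
        choose[5, 2, 3] @ H2
          branch[0] choose=5:
            H0 returns (119, ())
            H1 returns (119, ())
            H2 returns [(119, ())]
          branch[1] choose=2:
            H0 returns (44, ())
            H1 returns (44, ())
            H2 returns [(44, ())]
          branch[2] choose=3:
            H0 returns (69, ())
            H1 returns (69, ())
            H2 returns [(69, ())]
      branch[1] choose=0:
        choose[5, 2, 3] @ H2
          branch[0] choose=5:
            H0 returns (89, ())
            H1 returns (89, ())
            H2 returns [(89, ())]
          branch[1] choose=2:
            H0 returns (32, ())
            H1 returns (32, ())
            H2 returns [(32, ())]
          branch[2] choose=3:
            H0 returns (51, ())
            H1 returns (51, ())
            H2 returns [(51, ())]
= [(194, ()), (74, ()), (114, ()), (164, ()), (62, ()), (96, ()), (119, ()), (44, ()), (69, ()), (89, ()), (32, ()), (51, ())]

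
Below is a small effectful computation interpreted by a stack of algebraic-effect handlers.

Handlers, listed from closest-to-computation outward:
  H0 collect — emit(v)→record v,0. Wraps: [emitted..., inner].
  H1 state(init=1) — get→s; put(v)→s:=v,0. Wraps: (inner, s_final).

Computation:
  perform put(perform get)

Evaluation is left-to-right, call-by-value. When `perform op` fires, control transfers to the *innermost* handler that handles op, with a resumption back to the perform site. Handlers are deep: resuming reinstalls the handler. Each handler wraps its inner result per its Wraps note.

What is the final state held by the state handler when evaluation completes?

Evaluation trace:
get @ H1 ⇒ 1
put(1) @ H1 ⇒ s:=1
H0 returns [0]
H1 returns ([0], 1)
= ([0], 1)

Answer: 1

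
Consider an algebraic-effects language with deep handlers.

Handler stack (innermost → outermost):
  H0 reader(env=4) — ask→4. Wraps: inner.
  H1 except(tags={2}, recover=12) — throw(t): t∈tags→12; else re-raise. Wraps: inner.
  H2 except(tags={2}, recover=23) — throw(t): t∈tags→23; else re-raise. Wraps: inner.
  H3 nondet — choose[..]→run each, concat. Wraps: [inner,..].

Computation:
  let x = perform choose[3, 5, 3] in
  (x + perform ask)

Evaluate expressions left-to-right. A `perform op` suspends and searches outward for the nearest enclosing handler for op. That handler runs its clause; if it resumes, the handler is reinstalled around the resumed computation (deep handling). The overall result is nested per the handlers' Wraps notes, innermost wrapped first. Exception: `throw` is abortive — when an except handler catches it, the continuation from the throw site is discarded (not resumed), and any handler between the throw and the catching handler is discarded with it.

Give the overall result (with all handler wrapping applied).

Answer: [7, 9, 7]

Step-by-step:
choose[3, 5, 3] @ H3
  branch[0] choose=3:
    ask @ H0 ⇒ 4
    H0 returns 7
    H1 returns 7
    H2 returns 7
    H3 returns [7]
  branch[1] choose=5:
    ask @ H0 ⇒ 4
    H0 returns 9
    H1 returns 9
    H2 returns 9
    H3 returns [9]
  branch[2] choose=3:
    ask @ H0 ⇒ 4
    H0 returns 7
    H1 returns 7
    H2 returns 7
    H3 returns [7]
= [7, 9, 7]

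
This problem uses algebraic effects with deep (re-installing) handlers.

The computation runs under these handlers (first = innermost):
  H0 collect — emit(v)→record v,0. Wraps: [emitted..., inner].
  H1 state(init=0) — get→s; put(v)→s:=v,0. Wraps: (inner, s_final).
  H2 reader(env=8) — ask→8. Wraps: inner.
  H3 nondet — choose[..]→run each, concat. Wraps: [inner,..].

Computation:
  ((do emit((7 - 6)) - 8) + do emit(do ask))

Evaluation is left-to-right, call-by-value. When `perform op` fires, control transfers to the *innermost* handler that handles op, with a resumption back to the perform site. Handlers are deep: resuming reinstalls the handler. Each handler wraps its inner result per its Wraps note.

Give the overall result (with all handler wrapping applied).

Answer: [([1, 8, -8], 0)]

Evaluation trace:
emit(1) @ H0 ⇒ out+=1
ask @ H2 ⇒ 8
emit(8) @ H0 ⇒ out+=8
H0 returns [1, 8, -8]
H1 returns ([1, 8, -8], 0)
H2 returns ([1, 8, -8], 0)
H3 returns [([1, 8, -8], 0)]
= [([1, 8, -8], 0)]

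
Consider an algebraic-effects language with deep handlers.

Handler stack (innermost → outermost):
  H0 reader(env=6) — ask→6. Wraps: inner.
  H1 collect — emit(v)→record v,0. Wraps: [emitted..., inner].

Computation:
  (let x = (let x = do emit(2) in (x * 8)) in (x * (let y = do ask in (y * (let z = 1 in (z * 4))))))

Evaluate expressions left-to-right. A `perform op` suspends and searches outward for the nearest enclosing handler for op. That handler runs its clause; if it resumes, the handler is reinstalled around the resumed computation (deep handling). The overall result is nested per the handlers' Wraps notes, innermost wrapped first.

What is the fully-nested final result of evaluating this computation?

Evaluation trace:
emit(2) @ H1 ⇒ out+=2
ask @ H0 ⇒ 6
H0 returns 0
H1 returns [2, 0]
= [2, 0]

Answer: [2, 0]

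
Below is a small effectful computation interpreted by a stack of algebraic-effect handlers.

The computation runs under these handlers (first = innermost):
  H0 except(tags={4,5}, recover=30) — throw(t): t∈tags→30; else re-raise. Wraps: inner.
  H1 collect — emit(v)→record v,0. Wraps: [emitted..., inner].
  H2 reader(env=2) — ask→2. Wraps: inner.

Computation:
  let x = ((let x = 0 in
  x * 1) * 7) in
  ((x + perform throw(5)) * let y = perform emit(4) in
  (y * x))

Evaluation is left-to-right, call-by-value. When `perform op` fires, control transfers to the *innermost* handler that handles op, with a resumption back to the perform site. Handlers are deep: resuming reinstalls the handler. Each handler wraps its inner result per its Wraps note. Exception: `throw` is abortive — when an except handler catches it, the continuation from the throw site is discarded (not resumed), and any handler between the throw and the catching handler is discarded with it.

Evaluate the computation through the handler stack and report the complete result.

Answer: [30]

Evaluation trace:
throw(5) @ H0 caught ⇒ 30
H1 returns [30]
H2 returns [30]
= [30]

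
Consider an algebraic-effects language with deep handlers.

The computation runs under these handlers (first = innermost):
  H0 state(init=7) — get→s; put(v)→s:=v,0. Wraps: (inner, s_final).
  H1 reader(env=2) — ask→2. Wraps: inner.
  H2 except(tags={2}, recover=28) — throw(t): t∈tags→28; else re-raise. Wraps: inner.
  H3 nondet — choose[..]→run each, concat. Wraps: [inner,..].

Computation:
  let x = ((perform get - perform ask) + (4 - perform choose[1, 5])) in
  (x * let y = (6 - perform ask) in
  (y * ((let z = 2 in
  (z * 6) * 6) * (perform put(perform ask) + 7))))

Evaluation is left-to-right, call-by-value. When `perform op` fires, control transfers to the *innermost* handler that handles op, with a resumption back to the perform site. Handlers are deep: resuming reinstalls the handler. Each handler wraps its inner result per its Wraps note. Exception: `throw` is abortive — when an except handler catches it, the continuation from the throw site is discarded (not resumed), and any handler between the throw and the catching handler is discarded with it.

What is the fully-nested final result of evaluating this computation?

Step-by-step:
get @ H0 ⇒ 7
ask @ H1 ⇒ 2
choose[1, 5] @ H3
  branch[0] choose=1:
    ask @ H1 ⇒ 2
    ask @ H1 ⇒ 2
    put(2) @ H0 ⇒ s:=2
    H0 returns (16128, 2)
    H1 returns (16128, 2)
    H2 returns (16128, 2)
    H3 returns [(16128, 2)]
  branch[1] choose=5:
    ask @ H1 ⇒ 2
    ask @ H1 ⇒ 2
    put(2) @ H0 ⇒ s:=2
    H0 returns (8064, 2)
    H1 returns (8064, 2)
    H2 returns (8064, 2)
    H3 returns [(8064, 2)]
= [(16128, 2), (8064, 2)]

Answer: [(16128, 2), (8064, 2)]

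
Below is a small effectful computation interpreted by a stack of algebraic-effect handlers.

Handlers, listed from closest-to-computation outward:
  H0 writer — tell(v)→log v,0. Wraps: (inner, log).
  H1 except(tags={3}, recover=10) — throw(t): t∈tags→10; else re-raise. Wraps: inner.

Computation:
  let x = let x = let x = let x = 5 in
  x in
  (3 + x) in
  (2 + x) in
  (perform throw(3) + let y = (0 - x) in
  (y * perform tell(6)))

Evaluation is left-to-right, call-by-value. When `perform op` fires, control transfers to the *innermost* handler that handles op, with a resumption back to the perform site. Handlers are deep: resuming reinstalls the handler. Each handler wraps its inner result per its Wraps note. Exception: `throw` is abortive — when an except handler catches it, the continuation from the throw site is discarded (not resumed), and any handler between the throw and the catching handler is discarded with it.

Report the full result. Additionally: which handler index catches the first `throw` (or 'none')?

Answer: 10 ; first throw caught by: H1

Working:
throw(3) @ H1 caught ⇒ 10
= 10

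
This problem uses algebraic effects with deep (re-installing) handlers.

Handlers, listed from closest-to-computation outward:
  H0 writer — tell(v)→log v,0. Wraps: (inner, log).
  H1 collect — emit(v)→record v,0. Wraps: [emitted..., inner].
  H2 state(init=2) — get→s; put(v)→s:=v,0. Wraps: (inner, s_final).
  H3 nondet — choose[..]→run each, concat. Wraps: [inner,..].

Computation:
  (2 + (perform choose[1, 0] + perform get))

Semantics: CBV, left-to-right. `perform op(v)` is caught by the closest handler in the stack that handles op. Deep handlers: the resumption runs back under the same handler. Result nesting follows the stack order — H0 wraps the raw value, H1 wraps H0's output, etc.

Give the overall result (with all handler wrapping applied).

Evaluation trace:
choose[1, 0] @ H3
  branch[0] choose=1:
    get @ H2 ⇒ 2
    H0 returns (5, ())
    H1 returns [(5, ())]
    H2 returns ([(5, ())], 2)
    H3 returns [([(5, ())], 2)]
  branch[1] choose=0:
    get @ H2 ⇒ 2
    H0 returns (4, ())
    H1 returns [(4, ())]
    H2 returns ([(4, ())], 2)
    H3 returns [([(4, ())], 2)]
= [([(5, ())], 2), ([(4, ())], 2)]

Answer: [([(5, ())], 2), ([(4, ())], 2)]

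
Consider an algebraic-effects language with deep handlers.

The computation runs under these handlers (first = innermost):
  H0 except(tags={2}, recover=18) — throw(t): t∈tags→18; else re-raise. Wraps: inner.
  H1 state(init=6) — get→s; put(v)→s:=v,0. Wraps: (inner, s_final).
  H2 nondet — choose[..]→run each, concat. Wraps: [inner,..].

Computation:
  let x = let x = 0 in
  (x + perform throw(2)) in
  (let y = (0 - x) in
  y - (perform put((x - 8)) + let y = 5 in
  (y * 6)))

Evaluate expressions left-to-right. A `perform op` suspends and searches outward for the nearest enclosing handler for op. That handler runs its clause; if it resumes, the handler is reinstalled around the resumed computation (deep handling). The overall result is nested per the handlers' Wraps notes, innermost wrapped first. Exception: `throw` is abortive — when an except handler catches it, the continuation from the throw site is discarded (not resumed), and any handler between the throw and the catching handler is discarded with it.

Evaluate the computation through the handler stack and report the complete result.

Step-by-step:
throw(2) @ H0 caught ⇒ 18
H1 returns (18, 6)
H2 returns [(18, 6)]
= [(18, 6)]

Answer: [(18, 6)]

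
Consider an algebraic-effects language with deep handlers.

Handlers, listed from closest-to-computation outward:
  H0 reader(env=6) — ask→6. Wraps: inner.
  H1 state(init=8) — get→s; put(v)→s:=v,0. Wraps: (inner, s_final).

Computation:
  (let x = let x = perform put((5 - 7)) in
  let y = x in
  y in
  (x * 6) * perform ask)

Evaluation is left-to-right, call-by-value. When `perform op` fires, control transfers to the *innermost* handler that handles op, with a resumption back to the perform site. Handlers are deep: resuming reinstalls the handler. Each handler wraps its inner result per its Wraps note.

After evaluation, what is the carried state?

Evaluation trace:
put(-2) @ H1 ⇒ s:=-2
ask @ H0 ⇒ 6
H0 returns 0
H1 returns (0, -2)
= (0, -2)

Answer: -2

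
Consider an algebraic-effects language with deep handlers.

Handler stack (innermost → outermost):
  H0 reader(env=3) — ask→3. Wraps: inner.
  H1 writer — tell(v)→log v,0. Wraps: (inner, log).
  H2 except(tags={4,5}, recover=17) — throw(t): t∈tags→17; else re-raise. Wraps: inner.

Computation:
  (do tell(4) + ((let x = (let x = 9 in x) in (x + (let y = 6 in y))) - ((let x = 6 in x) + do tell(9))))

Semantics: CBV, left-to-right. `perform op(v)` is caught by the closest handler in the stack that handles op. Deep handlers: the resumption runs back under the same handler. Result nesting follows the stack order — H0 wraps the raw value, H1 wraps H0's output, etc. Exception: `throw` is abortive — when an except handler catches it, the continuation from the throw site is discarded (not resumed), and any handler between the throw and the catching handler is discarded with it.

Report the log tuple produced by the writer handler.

Answer: (4, 9)

Evaluation trace:
tell(4) @ H1 ⇒ log+=4
tell(9) @ H1 ⇒ log+=9
H0 returns 9
H1 returns (9, (4, 9))
H2 returns (9, (4, 9))
= (9, (4, 9))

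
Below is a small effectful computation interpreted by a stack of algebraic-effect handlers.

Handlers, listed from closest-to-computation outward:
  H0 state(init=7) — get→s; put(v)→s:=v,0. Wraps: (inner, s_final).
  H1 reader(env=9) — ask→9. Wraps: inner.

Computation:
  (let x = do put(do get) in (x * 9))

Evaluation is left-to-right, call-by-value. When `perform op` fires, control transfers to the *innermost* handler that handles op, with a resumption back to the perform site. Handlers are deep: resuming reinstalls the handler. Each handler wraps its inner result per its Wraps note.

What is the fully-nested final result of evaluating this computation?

Working:
get @ H0 ⇒ 7
put(7) @ H0 ⇒ s:=7
H0 returns (0, 7)
H1 returns (0, 7)
= (0, 7)

Answer: (0, 7)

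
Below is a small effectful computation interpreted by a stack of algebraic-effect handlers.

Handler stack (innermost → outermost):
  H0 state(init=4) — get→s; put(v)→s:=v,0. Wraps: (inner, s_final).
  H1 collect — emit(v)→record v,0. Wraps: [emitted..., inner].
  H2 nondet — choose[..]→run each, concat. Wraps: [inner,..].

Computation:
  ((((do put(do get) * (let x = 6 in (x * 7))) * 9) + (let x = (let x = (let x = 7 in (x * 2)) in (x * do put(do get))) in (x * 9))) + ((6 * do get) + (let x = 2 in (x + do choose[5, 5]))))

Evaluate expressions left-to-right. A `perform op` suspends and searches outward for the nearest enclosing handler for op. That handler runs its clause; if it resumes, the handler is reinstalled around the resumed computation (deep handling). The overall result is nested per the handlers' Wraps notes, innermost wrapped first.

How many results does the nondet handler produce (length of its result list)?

Working:
get @ H0 ⇒ 4
put(4) @ H0 ⇒ s:=4
get @ H0 ⇒ 4
put(4) @ H0 ⇒ s:=4
get @ H0 ⇒ 4
choose[5, 5] @ H2
  branch[0] choose=5:
    H0 returns (31, 4)
    H1 returns [(31, 4)]
    H2 returns [[(31, 4)]]
  branch[1] choose=5:
    H0 returns (31, 4)
    H1 returns [(31, 4)]
    H2 returns [[(31, 4)]]
= [[(31, 4)], [(31, 4)]]

Answer: 2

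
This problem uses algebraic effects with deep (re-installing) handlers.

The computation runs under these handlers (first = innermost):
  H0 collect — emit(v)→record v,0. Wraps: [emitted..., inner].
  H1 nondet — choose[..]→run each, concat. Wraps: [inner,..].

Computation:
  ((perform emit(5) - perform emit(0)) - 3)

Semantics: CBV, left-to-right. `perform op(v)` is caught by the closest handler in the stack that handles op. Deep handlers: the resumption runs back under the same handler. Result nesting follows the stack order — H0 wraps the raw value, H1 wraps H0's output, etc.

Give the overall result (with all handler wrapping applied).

Answer: [[5, 0, -3]]

Evaluation trace:
emit(5) @ H0 ⇒ out+=5
emit(0) @ H0 ⇒ out+=0
H0 returns [5, 0, -3]
H1 returns [[5, 0, -3]]
= [[5, 0, -3]]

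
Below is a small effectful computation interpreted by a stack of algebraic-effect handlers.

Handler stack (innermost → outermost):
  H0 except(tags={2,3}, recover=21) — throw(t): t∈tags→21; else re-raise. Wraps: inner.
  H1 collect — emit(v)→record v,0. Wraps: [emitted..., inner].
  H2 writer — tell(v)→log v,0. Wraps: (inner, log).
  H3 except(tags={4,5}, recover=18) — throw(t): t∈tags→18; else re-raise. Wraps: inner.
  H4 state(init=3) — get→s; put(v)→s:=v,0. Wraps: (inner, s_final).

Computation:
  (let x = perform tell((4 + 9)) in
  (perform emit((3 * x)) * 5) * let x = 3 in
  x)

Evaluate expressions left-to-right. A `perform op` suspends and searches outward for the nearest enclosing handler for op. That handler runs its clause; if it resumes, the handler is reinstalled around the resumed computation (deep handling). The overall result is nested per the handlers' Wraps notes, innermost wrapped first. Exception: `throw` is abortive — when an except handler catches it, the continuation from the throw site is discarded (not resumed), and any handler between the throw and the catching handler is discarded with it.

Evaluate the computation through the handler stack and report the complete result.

Answer: (([0, 0], (13)), 3)

Working:
tell(13) @ H2 ⇒ log+=13
emit(0) @ H1 ⇒ out+=0
H0 returns 0
H1 returns [0, 0]
H2 returns ([0, 0], (13))
H3 returns ([0, 0], (13))
H4 returns (([0, 0], (13)), 3)
= (([0, 0], (13)), 3)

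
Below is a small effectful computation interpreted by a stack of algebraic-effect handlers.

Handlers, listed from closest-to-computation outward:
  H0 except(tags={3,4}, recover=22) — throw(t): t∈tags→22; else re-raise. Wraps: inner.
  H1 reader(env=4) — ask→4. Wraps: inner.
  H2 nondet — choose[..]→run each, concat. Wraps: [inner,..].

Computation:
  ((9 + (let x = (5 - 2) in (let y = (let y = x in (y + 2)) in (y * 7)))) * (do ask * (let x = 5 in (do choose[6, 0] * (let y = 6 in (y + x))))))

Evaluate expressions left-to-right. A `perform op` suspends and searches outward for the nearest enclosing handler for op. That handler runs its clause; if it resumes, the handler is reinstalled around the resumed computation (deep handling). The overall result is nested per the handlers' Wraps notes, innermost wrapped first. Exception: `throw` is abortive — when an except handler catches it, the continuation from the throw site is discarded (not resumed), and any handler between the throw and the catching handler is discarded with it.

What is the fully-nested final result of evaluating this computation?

Answer: [11616, 0]

Step-by-step:
ask @ H1 ⇒ 4
choose[6, 0] @ H2
  branch[0] choose=6:
    H0 returns 11616
    H1 returns 11616
    H2 returns [11616]
  branch[1] choose=0:
    H0 returns 0
    H1 returns 0
    H2 returns [0]
= [11616, 0]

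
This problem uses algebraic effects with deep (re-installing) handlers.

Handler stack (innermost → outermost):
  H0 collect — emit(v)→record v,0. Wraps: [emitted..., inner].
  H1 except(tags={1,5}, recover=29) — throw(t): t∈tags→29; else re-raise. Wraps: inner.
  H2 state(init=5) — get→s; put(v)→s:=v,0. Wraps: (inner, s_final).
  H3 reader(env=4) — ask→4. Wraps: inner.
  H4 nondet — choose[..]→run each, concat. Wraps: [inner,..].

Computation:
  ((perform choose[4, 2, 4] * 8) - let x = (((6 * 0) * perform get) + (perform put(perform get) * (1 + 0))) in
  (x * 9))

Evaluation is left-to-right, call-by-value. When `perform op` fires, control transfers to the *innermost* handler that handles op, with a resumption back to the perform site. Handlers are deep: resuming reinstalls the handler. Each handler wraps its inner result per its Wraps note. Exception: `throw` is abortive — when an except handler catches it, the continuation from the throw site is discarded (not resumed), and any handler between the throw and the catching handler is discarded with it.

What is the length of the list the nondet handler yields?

Answer: 3

Step-by-step:
choose[4, 2, 4] @ H4
  branch[0] choose=4:
    get @ H2 ⇒ 5
    get @ H2 ⇒ 5
    put(5) @ H2 ⇒ s:=5
    H0 returns [32]
    H1 returns [32]
    H2 returns ([32], 5)
    H3 returns ([32], 5)
    H4 returns [([32], 5)]
  branch[1] choose=2:
    get @ H2 ⇒ 5
    get @ H2 ⇒ 5
    put(5) @ H2 ⇒ s:=5
    H0 returns [16]
    H1 returns [16]
    H2 returns ([16], 5)
    H3 returns ([16], 5)
    H4 returns [([16], 5)]
  branch[2] choose=4:
    get @ H2 ⇒ 5
    get @ H2 ⇒ 5
    put(5) @ H2 ⇒ s:=5
    H0 returns [32]
    H1 returns [32]
    H2 returns ([32], 5)
    H3 returns ([32], 5)
    H4 returns [([32], 5)]
= [([32], 5), ([16], 5), ([32], 5)]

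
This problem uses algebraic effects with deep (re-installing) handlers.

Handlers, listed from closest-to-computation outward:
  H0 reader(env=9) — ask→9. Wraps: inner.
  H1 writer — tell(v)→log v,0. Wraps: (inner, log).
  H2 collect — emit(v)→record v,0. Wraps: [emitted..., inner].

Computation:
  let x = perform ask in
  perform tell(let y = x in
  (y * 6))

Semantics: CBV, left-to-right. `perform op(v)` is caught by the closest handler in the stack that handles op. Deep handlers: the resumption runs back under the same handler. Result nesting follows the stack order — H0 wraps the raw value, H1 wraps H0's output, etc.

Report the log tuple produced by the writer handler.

Answer: (54)

Evaluation trace:
ask @ H0 ⇒ 9
tell(54) @ H1 ⇒ log+=54
H0 returns 0
H1 returns (0, (54))
H2 returns [(0, (54))]
= [(0, (54))]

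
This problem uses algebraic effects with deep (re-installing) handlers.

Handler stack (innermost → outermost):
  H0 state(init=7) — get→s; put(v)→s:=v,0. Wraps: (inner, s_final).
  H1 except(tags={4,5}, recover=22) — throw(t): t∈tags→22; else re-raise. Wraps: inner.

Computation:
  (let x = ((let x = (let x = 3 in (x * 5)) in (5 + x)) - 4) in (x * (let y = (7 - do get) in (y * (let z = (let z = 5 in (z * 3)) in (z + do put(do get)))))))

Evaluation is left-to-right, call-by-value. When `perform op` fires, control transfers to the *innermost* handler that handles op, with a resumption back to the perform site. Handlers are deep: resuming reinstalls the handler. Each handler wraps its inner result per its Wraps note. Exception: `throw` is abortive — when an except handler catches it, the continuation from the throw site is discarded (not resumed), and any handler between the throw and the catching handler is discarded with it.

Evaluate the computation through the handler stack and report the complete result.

Answer: (0, 7)

Evaluation trace:
get @ H0 ⇒ 7
get @ H0 ⇒ 7
put(7) @ H0 ⇒ s:=7
H0 returns (0, 7)
H1 returns (0, 7)
= (0, 7)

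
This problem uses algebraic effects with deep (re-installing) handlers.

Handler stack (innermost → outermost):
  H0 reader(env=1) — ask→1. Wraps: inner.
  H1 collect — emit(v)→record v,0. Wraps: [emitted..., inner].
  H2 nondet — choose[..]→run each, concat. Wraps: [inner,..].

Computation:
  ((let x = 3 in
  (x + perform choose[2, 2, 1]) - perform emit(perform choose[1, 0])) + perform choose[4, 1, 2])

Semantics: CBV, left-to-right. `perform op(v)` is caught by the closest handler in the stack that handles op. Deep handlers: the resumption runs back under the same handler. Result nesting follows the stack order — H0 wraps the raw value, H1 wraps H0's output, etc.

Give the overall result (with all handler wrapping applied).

Step-by-step:
choose[2, 2, 1] @ H2
  branch[0] choose=2:
    choose[1, 0] @ H2
      branch[0] choose=1:
        emit(1) @ H1 ⇒ out+=1
        choose[4, 1, 2] @ H2
          branch[0] choose=4:
            H0 returns 9
            H1 returns [1, 9]
            H2 returns [[1, 9]]
          branch[1] choose=1:
            H0 returns 6
            H1 returns [1, 6]
            H2 returns [[1, 6]]
          branch[2] choose=2:
            H0 returns 7
            H1 returns [1, 7]
            H2 returns [[1, 7]]
      branch[1] choose=0:
        emit(0) @ H1 ⇒ out+=0
        choose[4, 1, 2] @ H2
          branch[0] choose=4:
            H0 returns 9
            H1 returns [0, 9]
            H2 returns [[0, 9]]
          branch[1] choose=1:
            H0 returns 6
            H1 returns [0, 6]
            H2 returns [[0, 6]]
          branch[2] choose=2:
            H0 returns 7
            H1 returns [0, 7]
            H2 returns [[0, 7]]
  branch[1] choose=2:
    choose[1, 0] @ H2
      branch[0] choose=1:
        emit(1) @ H1 ⇒ out+=1
        choose[4, 1, 2] @ H2
          branch[0] choose=4:
            H0 returns 9
            H1 returns [1, 9]
            H2 returns [[1, 9]]
          branch[1] choose=1:
            H0 returns 6
            H1 returns [1, 6]
            H2 returns [[1, 6]]
          branch[2] choose=2:
            H0 returns 7
            H1 returns [1, 7]
            H2 returns [[1, 7]]
      branch[1] choose=0:
        emit(0) @ H1 ⇒ out+=0
        choose[4, 1, 2] @ H2
          branch[0] choose=4:
            H0 returns 9
            H1 returns [0, 9]
            H2 returns [[0, 9]]
          branch[1] choose=1:
            H0 returns 6
            H1 returns [0, 6]
            H2 returns [[0, 6]]
          branch[2] choose=2:
            H0 returns 7
            H1 returns [0, 7]
            H2 returns [[0, 7]]
  branch[2] choose=1:
    choose[1, 0] @ H2
      branch[0] choose=1:
        emit(1) @ H1 ⇒ out+=1
        choose[4, 1, 2] @ H2
          branch[0] choose=4:
            H0 returns 8
            H1 returns [1, 8]
            H2 returns [[1, 8]]
          branch[1] choose=1:
            H0 returns 5
            H1 returns [1, 5]
            H2 returns [[1, 5]]
          branch[2] choose=2:
            H0 returns 6
            H1 returns [1, 6]
            H2 returns [[1, 6]]
      branch[1] choose=0:
        emit(0) @ H1 ⇒ out+=0
        choose[4, 1, 2] @ H2
          branch[0] choose=4:
            H0 returns 8
            H1 returns [0, 8]
            H2 returns [[0, 8]]
          branch[1] choose=1:
            H0 returns 5
            H1 returns [0, 5]
            H2 returns [[0, 5]]
          branch[2] choose=2:
            H0 returns 6
            H1 returns [0, 6]
            H2 returns [[0, 6]]
= [[1, 9], [1, 6], [1, 7], [0, 9], [0, 6], [0, 7], [1, 9], [1, 6], [1, 7], [0, 9], [0, 6], [0, 7], [1, 8], [1, 5], [1, 6], [0, 8], [0, 5], [0, 6]]

Answer: [[1, 9], [1, 6], [1, 7], [0, 9], [0, 6], [0, 7], [1, 9], [1, 6], [1, 7], [0, 9], [0, 6], [0, 7], [1, 8], [1, 5], [1, 6], [0, 8], [0, 5], [0, 6]]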